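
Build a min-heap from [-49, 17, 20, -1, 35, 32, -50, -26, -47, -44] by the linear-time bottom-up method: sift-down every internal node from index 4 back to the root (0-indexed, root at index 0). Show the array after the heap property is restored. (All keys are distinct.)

sift down from index 4:
  35 vs only child -44 at index 9, swap → [-49, 17, 20, -1, -44, 32, -50, -26, -47, 35]
sift down from index 3:
  -1 vs smaller child -47 at index 8, swap → [-49, 17, 20, -47, -44, 32, -50, -26, -1, 35]
sift down from index 2:
  20 vs smaller child -50 at index 6, swap → [-49, 17, -50, -47, -44, 32, 20, -26, -1, 35]
sift down from index 1:
  17 vs smaller child -47 at index 3, swap → [-49, -47, -50, 17, -44, 32, 20, -26, -1, 35]
  17 vs smaller child -26 at index 7, swap → [-49, -47, -50, -26, -44, 32, 20, 17, -1, 35]
sift down from index 0:
  -49 vs smaller child -50 at index 2, swap → [-50, -47, -49, -26, -44, 32, 20, 17, -1, 35]

[-50, -47, -49, -26, -44, 32, 20, 17, -1, 35]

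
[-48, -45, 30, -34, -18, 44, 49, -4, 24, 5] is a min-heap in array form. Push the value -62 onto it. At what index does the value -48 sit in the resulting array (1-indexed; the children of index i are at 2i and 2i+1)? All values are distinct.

append -62 at index 11 → [-48, -45, 30, -34, -18, 44, 49, -4, 24, 5, -62]
-62 < parent -18 at index 5, swap → [-48, -45, 30, -34, -62, 44, 49, -4, 24, 5, -18]
-62 < parent -45 at index 2, swap → [-48, -62, 30, -34, -45, 44, 49, -4, 24, 5, -18]
-62 < parent -48 at index 1, swap → [-62, -48, 30, -34, -45, 44, 49, -4, 24, 5, -18]
resulting array: [-62, -48, 30, -34, -45, 44, 49, -4, 24, 5, -18]

2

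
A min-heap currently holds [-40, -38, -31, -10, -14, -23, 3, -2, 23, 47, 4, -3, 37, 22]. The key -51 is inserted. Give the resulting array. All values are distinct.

append -51 at index 14 → [-40, -38, -31, -10, -14, -23, 3, -2, 23, 47, 4, -3, 37, 22, -51]
-51 < parent 3 at index 6, swap → [-40, -38, -31, -10, -14, -23, -51, -2, 23, 47, 4, -3, 37, 22, 3]
-51 < parent -31 at index 2, swap → [-40, -38, -51, -10, -14, -23, -31, -2, 23, 47, 4, -3, 37, 22, 3]
-51 < parent -40 at index 0, swap → [-51, -38, -40, -10, -14, -23, -31, -2, 23, 47, 4, -3, 37, 22, 3]

[-51, -38, -40, -10, -14, -23, -31, -2, 23, 47, 4, -3, 37, 22, 3]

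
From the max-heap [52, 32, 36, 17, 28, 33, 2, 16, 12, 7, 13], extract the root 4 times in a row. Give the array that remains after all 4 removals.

[28, 17, 13, 16, 12, 7, 2]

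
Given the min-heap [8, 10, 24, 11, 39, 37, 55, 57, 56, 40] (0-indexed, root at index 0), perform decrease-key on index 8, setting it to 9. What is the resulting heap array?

set index 8 from 56 to 9 → [8, 10, 24, 11, 39, 37, 55, 57, 9, 40]
9 < parent 11 at index 3, swap → [8, 10, 24, 9, 39, 37, 55, 57, 11, 40]
9 < parent 10 at index 1, swap → [8, 9, 24, 10, 39, 37, 55, 57, 11, 40]

[8, 9, 24, 10, 39, 37, 55, 57, 11, 40]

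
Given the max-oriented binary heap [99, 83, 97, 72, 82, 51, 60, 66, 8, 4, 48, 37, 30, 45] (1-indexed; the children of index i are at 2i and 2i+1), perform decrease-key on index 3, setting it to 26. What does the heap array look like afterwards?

set index 3 from 97 to 26 → [99, 83, 26, 72, 82, 51, 60, 66, 8, 4, 48, 37, 30, 45]
26 vs larger child 60 at index 7, swap → [99, 83, 60, 72, 82, 51, 26, 66, 8, 4, 48, 37, 30, 45]
26 vs only child 45 at index 14, swap → [99, 83, 60, 72, 82, 51, 45, 66, 8, 4, 48, 37, 30, 26]

[99, 83, 60, 72, 82, 51, 45, 66, 8, 4, 48, 37, 30, 26]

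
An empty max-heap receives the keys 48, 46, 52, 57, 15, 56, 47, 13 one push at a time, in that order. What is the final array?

[57, 52, 56, 46, 15, 48, 47, 13]

Insert 48:
  append 48 at index 0 → [48] (no swap needed)
Insert 46:
  append 46 at index 1 → [48, 46] (no swap needed)
Insert 52:
  append 52 at index 2 → [48, 46, 52]
  52 > parent 48 at index 0, swap → [52, 46, 48]
Insert 57:
  append 57 at index 3 → [52, 46, 48, 57]
  57 > parent 46 at index 1, swap → [52, 57, 48, 46]
  57 > parent 52 at index 0, swap → [57, 52, 48, 46]
Insert 15:
  append 15 at index 4 → [57, 52, 48, 46, 15] (no swap needed)
Insert 56:
  append 56 at index 5 → [57, 52, 48, 46, 15, 56]
  56 > parent 48 at index 2, swap → [57, 52, 56, 46, 15, 48]
Insert 47:
  append 47 at index 6 → [57, 52, 56, 46, 15, 48, 47] (no swap needed)
Insert 13:
  append 13 at index 7 → [57, 52, 56, 46, 15, 48, 47, 13] (no swap needed)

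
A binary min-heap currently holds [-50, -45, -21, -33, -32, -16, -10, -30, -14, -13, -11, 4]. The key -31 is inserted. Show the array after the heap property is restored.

append -31 at index 12 → [-50, -45, -21, -33, -32, -16, -10, -30, -14, -13, -11, 4, -31]
-31 < parent -16 at index 5, swap → [-50, -45, -21, -33, -32, -31, -10, -30, -14, -13, -11, 4, -16]
-31 < parent -21 at index 2, swap → [-50, -45, -31, -33, -32, -21, -10, -30, -14, -13, -11, 4, -16]

[-50, -45, -31, -33, -32, -21, -10, -30, -14, -13, -11, 4, -16]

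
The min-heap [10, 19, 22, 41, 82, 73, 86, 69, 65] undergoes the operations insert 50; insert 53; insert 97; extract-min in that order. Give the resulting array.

insert 50:
  append 50 at index 9 → [10, 19, 22, 41, 82, 73, 86, 69, 65, 50]
  50 < parent 82 at index 4, swap → [10, 19, 22, 41, 50, 73, 86, 69, 65, 82]
insert 53:
  append 53 at index 10 → [10, 19, 22, 41, 50, 73, 86, 69, 65, 82, 53] (no swap needed)
insert 97:
  append 97 at index 11 → [10, 19, 22, 41, 50, 73, 86, 69, 65, 82, 53, 97] (no swap needed)
extract-min → returns 10:
  remove root 10; move last element 97 to root → [97, 19, 22, 41, 50, 73, 86, 69, 65, 82, 53]
  97 vs smaller child 19 at index 1, swap → [19, 97, 22, 41, 50, 73, 86, 69, 65, 82, 53]
  97 vs smaller child 41 at index 3, swap → [19, 41, 22, 97, 50, 73, 86, 69, 65, 82, 53]
  97 vs smaller child 65 at index 8, swap → [19, 41, 22, 65, 50, 73, 86, 69, 97, 82, 53]

[19, 41, 22, 65, 50, 73, 86, 69, 97, 82, 53]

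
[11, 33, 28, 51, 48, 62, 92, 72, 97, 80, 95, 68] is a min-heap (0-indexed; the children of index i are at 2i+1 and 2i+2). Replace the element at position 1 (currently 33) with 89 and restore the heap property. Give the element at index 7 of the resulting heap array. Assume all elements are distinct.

set index 1 from 33 to 89 → [11, 89, 28, 51, 48, 62, 92, 72, 97, 80, 95, 68]
89 vs smaller child 48 at index 4, swap → [11, 48, 28, 51, 89, 62, 92, 72, 97, 80, 95, 68]
89 vs smaller child 80 at index 9, swap → [11, 48, 28, 51, 80, 62, 92, 72, 97, 89, 95, 68]
resulting array: [11, 48, 28, 51, 80, 62, 92, 72, 97, 89, 95, 68]

72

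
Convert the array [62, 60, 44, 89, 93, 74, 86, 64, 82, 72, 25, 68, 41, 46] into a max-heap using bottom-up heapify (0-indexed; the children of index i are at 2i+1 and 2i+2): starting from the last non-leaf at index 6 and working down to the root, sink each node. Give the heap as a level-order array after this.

sift down from index 6: already satisfies heap property
sift down from index 5: already satisfies heap property
sift down from index 4: already satisfies heap property
sift down from index 3: already satisfies heap property
sift down from index 2:
  44 vs larger child 86 at index 6, swap → [62, 60, 86, 89, 93, 74, 44, 64, 82, 72, 25, 68, 41, 46]
  44 vs only child 46 at index 13, swap → [62, 60, 86, 89, 93, 74, 46, 64, 82, 72, 25, 68, 41, 44]
sift down from index 1:
  60 vs larger child 93 at index 4, swap → [62, 93, 86, 89, 60, 74, 46, 64, 82, 72, 25, 68, 41, 44]
  60 vs larger child 72 at index 9, swap → [62, 93, 86, 89, 72, 74, 46, 64, 82, 60, 25, 68, 41, 44]
sift down from index 0:
  62 vs larger child 93 at index 1, swap → [93, 62, 86, 89, 72, 74, 46, 64, 82, 60, 25, 68, 41, 44]
  62 vs larger child 89 at index 3, swap → [93, 89, 86, 62, 72, 74, 46, 64, 82, 60, 25, 68, 41, 44]
  62 vs larger child 82 at index 8, swap → [93, 89, 86, 82, 72, 74, 46, 64, 62, 60, 25, 68, 41, 44]

[93, 89, 86, 82, 72, 74, 46, 64, 62, 60, 25, 68, 41, 44]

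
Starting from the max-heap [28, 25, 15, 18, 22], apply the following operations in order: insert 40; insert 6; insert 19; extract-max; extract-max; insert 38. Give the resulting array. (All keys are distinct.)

insert 40:
  append 40 at index 5 → [28, 25, 15, 18, 22, 40]
  40 > parent 15 at index 2, swap → [28, 25, 40, 18, 22, 15]
  40 > parent 28 at index 0, swap → [40, 25, 28, 18, 22, 15]
insert 6:
  append 6 at index 6 → [40, 25, 28, 18, 22, 15, 6] (no swap needed)
insert 19:
  append 19 at index 7 → [40, 25, 28, 18, 22, 15, 6, 19]
  19 > parent 18 at index 3, swap → [40, 25, 28, 19, 22, 15, 6, 18]
extract-max → returns 40:
  remove root 40; move last element 18 to root → [18, 25, 28, 19, 22, 15, 6]
  18 vs larger child 28 at index 2, swap → [28, 25, 18, 19, 22, 15, 6]
extract-max → returns 28:
  remove root 28; move last element 6 to root → [6, 25, 18, 19, 22, 15]
  6 vs larger child 25 at index 1, swap → [25, 6, 18, 19, 22, 15]
  6 vs larger child 22 at index 4, swap → [25, 22, 18, 19, 6, 15]
insert 38:
  append 38 at index 6 → [25, 22, 18, 19, 6, 15, 38]
  38 > parent 18 at index 2, swap → [25, 22, 38, 19, 6, 15, 18]
  38 > parent 25 at index 0, swap → [38, 22, 25, 19, 6, 15, 18]

[38, 22, 25, 19, 6, 15, 18]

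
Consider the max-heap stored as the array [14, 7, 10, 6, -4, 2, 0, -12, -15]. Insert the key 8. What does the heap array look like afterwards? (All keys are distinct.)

[14, 8, 10, 6, 7, 2, 0, -12, -15, -4]

append 8 at index 9 → [14, 7, 10, 6, -4, 2, 0, -12, -15, 8]
8 > parent -4 at index 4, swap → [14, 7, 10, 6, 8, 2, 0, -12, -15, -4]
8 > parent 7 at index 1, swap → [14, 8, 10, 6, 7, 2, 0, -12, -15, -4]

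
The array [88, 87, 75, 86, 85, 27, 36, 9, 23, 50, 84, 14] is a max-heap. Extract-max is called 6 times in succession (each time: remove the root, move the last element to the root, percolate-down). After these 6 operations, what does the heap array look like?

[50, 23, 36, 9, 14, 27]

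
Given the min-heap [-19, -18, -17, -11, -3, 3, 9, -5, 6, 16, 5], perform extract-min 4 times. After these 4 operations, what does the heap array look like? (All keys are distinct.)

extract-min #1 returns -19:
  remove root -19; move last element 5 to root → [5, -18, -17, -11, -3, 3, 9, -5, 6, 16]
  5 vs smaller child -18 at index 1, swap → [-18, 5, -17, -11, -3, 3, 9, -5, 6, 16]
  5 vs smaller child -11 at index 3, swap → [-18, -11, -17, 5, -3, 3, 9, -5, 6, 16]
  5 vs smaller child -5 at index 7, swap → [-18, -11, -17, -5, -3, 3, 9, 5, 6, 16]
extract-min #2 returns -18:
  remove root -18; move last element 16 to root → [16, -11, -17, -5, -3, 3, 9, 5, 6]
  16 vs smaller child -17 at index 2, swap → [-17, -11, 16, -5, -3, 3, 9, 5, 6]
  16 vs smaller child 3 at index 5, swap → [-17, -11, 3, -5, -3, 16, 9, 5, 6]
extract-min #3 returns -17:
  remove root -17; move last element 6 to root → [6, -11, 3, -5, -3, 16, 9, 5]
  6 vs smaller child -11 at index 1, swap → [-11, 6, 3, -5, -3, 16, 9, 5]
  6 vs smaller child -5 at index 3, swap → [-11, -5, 3, 6, -3, 16, 9, 5]
  6 vs only child 5 at index 7, swap → [-11, -5, 3, 5, -3, 16, 9, 6]
extract-min #4 returns -11:
  remove root -11; move last element 6 to root → [6, -5, 3, 5, -3, 16, 9]
  6 vs smaller child -5 at index 1, swap → [-5, 6, 3, 5, -3, 16, 9]
  6 vs smaller child -3 at index 4, swap → [-5, -3, 3, 5, 6, 16, 9]

[-5, -3, 3, 5, 6, 16, 9]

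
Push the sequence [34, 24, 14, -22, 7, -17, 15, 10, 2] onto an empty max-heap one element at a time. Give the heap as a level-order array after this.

[34, 24, 15, 10, 7, -17, 14, -22, 2]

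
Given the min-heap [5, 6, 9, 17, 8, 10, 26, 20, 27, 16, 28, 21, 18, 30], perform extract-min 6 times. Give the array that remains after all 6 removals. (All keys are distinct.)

[17, 18, 21, 20, 27, 28, 26, 30]

extract-min #1 returns 5:
  remove root 5; move last element 30 to root → [30, 6, 9, 17, 8, 10, 26, 20, 27, 16, 28, 21, 18]
  30 vs smaller child 6 at index 1, swap → [6, 30, 9, 17, 8, 10, 26, 20, 27, 16, 28, 21, 18]
  30 vs smaller child 8 at index 4, swap → [6, 8, 9, 17, 30, 10, 26, 20, 27, 16, 28, 21, 18]
  30 vs smaller child 16 at index 9, swap → [6, 8, 9, 17, 16, 10, 26, 20, 27, 30, 28, 21, 18]
extract-min #2 returns 6:
  remove root 6; move last element 18 to root → [18, 8, 9, 17, 16, 10, 26, 20, 27, 30, 28, 21]
  18 vs smaller child 8 at index 1, swap → [8, 18, 9, 17, 16, 10, 26, 20, 27, 30, 28, 21]
  18 vs smaller child 16 at index 4, swap → [8, 16, 9, 17, 18, 10, 26, 20, 27, 30, 28, 21]
extract-min #3 returns 8:
  remove root 8; move last element 21 to root → [21, 16, 9, 17, 18, 10, 26, 20, 27, 30, 28]
  21 vs smaller child 9 at index 2, swap → [9, 16, 21, 17, 18, 10, 26, 20, 27, 30, 28]
  21 vs smaller child 10 at index 5, swap → [9, 16, 10, 17, 18, 21, 26, 20, 27, 30, 28]
extract-min #4 returns 9:
  remove root 9; move last element 28 to root → [28, 16, 10, 17, 18, 21, 26, 20, 27, 30]
  28 vs smaller child 10 at index 2, swap → [10, 16, 28, 17, 18, 21, 26, 20, 27, 30]
  28 vs smaller child 21 at index 5, swap → [10, 16, 21, 17, 18, 28, 26, 20, 27, 30]
extract-min #5 returns 10:
  remove root 10; move last element 30 to root → [30, 16, 21, 17, 18, 28, 26, 20, 27]
  30 vs smaller child 16 at index 1, swap → [16, 30, 21, 17, 18, 28, 26, 20, 27]
  30 vs smaller child 17 at index 3, swap → [16, 17, 21, 30, 18, 28, 26, 20, 27]
  30 vs smaller child 20 at index 7, swap → [16, 17, 21, 20, 18, 28, 26, 30, 27]
extract-min #6 returns 16:
  remove root 16; move last element 27 to root → [27, 17, 21, 20, 18, 28, 26, 30]
  27 vs smaller child 17 at index 1, swap → [17, 27, 21, 20, 18, 28, 26, 30]
  27 vs smaller child 18 at index 4, swap → [17, 18, 21, 20, 27, 28, 26, 30]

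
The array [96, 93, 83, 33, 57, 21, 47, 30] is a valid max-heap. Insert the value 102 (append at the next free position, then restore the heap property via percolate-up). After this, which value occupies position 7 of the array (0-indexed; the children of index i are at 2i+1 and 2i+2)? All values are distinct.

30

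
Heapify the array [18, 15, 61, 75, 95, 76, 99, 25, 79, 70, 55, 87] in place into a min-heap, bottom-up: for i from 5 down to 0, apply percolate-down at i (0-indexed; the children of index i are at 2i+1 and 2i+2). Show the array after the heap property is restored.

sift down from index 5: already satisfies heap property
sift down from index 4:
  95 vs smaller child 55 at index 10, swap → [18, 15, 61, 75, 55, 76, 99, 25, 79, 70, 95, 87]
sift down from index 3:
  75 vs smaller child 25 at index 7, swap → [18, 15, 61, 25, 55, 76, 99, 75, 79, 70, 95, 87]
sift down from index 2: already satisfies heap property
sift down from index 1: already satisfies heap property
sift down from index 0:
  18 vs smaller child 15 at index 1, swap → [15, 18, 61, 25, 55, 76, 99, 75, 79, 70, 95, 87]

[15, 18, 61, 25, 55, 76, 99, 75, 79, 70, 95, 87]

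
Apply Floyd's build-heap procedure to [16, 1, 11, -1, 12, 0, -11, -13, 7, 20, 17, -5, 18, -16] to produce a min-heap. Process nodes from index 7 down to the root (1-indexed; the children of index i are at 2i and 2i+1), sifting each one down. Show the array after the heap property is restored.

sift down from index 7:
  -11 vs only child -16 at index 14, swap → [16, 1, 11, -1, 12, 0, -16, -13, 7, 20, 17, -5, 18, -11]
sift down from index 6:
  0 vs smaller child -5 at index 12, swap → [16, 1, 11, -1, 12, -5, -16, -13, 7, 20, 17, 0, 18, -11]
sift down from index 5: already satisfies heap property
sift down from index 4:
  -1 vs smaller child -13 at index 8, swap → [16, 1, 11, -13, 12, -5, -16, -1, 7, 20, 17, 0, 18, -11]
sift down from index 3:
  11 vs smaller child -16 at index 7, swap → [16, 1, -16, -13, 12, -5, 11, -1, 7, 20, 17, 0, 18, -11]
  11 vs only child -11 at index 14, swap → [16, 1, -16, -13, 12, -5, -11, -1, 7, 20, 17, 0, 18, 11]
sift down from index 2:
  1 vs smaller child -13 at index 4, swap → [16, -13, -16, 1, 12, -5, -11, -1, 7, 20, 17, 0, 18, 11]
  1 vs smaller child -1 at index 8, swap → [16, -13, -16, -1, 12, -5, -11, 1, 7, 20, 17, 0, 18, 11]
sift down from index 1:
  16 vs smaller child -16 at index 3, swap → [-16, -13, 16, -1, 12, -5, -11, 1, 7, 20, 17, 0, 18, 11]
  16 vs smaller child -11 at index 7, swap → [-16, -13, -11, -1, 12, -5, 16, 1, 7, 20, 17, 0, 18, 11]
  16 vs only child 11 at index 14, swap → [-16, -13, -11, -1, 12, -5, 11, 1, 7, 20, 17, 0, 18, 16]

[-16, -13, -11, -1, 12, -5, 11, 1, 7, 20, 17, 0, 18, 16]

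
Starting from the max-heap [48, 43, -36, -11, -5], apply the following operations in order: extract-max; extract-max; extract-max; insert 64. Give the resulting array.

[64, -36, -11]

extract-max → returns 48:
  remove root 48; move last element -5 to root → [-5, 43, -36, -11]
  -5 vs larger child 43 at index 1, swap → [43, -5, -36, -11]
extract-max → returns 43:
  remove root 43; move last element -11 to root → [-11, -5, -36]
  -11 vs larger child -5 at index 1, swap → [-5, -11, -36]
extract-max → returns -5:
  remove root -5; move last element -36 to root → [-36, -11]
  -36 vs only child -11 at index 1, swap → [-11, -36]
insert 64:
  append 64 at index 2 → [-11, -36, 64]
  64 > parent -11 at index 0, swap → [64, -36, -11]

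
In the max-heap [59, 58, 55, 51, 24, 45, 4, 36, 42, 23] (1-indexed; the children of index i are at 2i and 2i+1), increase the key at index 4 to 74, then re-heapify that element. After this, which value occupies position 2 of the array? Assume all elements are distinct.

59

set index 4 from 51 to 74 → [59, 58, 55, 74, 24, 45, 4, 36, 42, 23]
74 > parent 58 at index 2, swap → [59, 74, 55, 58, 24, 45, 4, 36, 42, 23]
74 > parent 59 at index 1, swap → [74, 59, 55, 58, 24, 45, 4, 36, 42, 23]
resulting array: [74, 59, 55, 58, 24, 45, 4, 36, 42, 23]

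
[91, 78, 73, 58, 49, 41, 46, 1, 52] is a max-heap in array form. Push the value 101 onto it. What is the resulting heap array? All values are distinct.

[101, 91, 73, 58, 78, 41, 46, 1, 52, 49]

append 101 at index 9 → [91, 78, 73, 58, 49, 41, 46, 1, 52, 101]
101 > parent 49 at index 4, swap → [91, 78, 73, 58, 101, 41, 46, 1, 52, 49]
101 > parent 78 at index 1, swap → [91, 101, 73, 58, 78, 41, 46, 1, 52, 49]
101 > parent 91 at index 0, swap → [101, 91, 73, 58, 78, 41, 46, 1, 52, 49]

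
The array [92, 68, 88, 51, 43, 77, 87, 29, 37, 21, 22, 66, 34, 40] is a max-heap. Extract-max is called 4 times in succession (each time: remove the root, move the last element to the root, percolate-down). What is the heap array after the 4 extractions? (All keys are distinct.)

extract-max #1 returns 92:
  remove root 92; move last element 40 to root → [40, 68, 88, 51, 43, 77, 87, 29, 37, 21, 22, 66, 34]
  40 vs larger child 88 at index 2, swap → [88, 68, 40, 51, 43, 77, 87, 29, 37, 21, 22, 66, 34]
  40 vs larger child 87 at index 6, swap → [88, 68, 87, 51, 43, 77, 40, 29, 37, 21, 22, 66, 34]
extract-max #2 returns 88:
  remove root 88; move last element 34 to root → [34, 68, 87, 51, 43, 77, 40, 29, 37, 21, 22, 66]
  34 vs larger child 87 at index 2, swap → [87, 68, 34, 51, 43, 77, 40, 29, 37, 21, 22, 66]
  34 vs larger child 77 at index 5, swap → [87, 68, 77, 51, 43, 34, 40, 29, 37, 21, 22, 66]
  34 vs only child 66 at index 11, swap → [87, 68, 77, 51, 43, 66, 40, 29, 37, 21, 22, 34]
extract-max #3 returns 87:
  remove root 87; move last element 34 to root → [34, 68, 77, 51, 43, 66, 40, 29, 37, 21, 22]
  34 vs larger child 77 at index 2, swap → [77, 68, 34, 51, 43, 66, 40, 29, 37, 21, 22]
  34 vs larger child 66 at index 5, swap → [77, 68, 66, 51, 43, 34, 40, 29, 37, 21, 22]
extract-max #4 returns 77:
  remove root 77; move last element 22 to root → [22, 68, 66, 51, 43, 34, 40, 29, 37, 21]
  22 vs larger child 68 at index 1, swap → [68, 22, 66, 51, 43, 34, 40, 29, 37, 21]
  22 vs larger child 51 at index 3, swap → [68, 51, 66, 22, 43, 34, 40, 29, 37, 21]
  22 vs larger child 37 at index 8, swap → [68, 51, 66, 37, 43, 34, 40, 29, 22, 21]

[68, 51, 66, 37, 43, 34, 40, 29, 22, 21]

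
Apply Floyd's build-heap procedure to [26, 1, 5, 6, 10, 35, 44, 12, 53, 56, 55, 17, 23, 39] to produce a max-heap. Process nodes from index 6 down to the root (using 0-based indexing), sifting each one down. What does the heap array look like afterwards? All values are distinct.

sift down from index 6: already satisfies heap property
sift down from index 5: already satisfies heap property
sift down from index 4:
  10 vs larger child 56 at index 9, swap → [26, 1, 5, 6, 56, 35, 44, 12, 53, 10, 55, 17, 23, 39]
sift down from index 3:
  6 vs larger child 53 at index 8, swap → [26, 1, 5, 53, 56, 35, 44, 12, 6, 10, 55, 17, 23, 39]
sift down from index 2:
  5 vs larger child 44 at index 6, swap → [26, 1, 44, 53, 56, 35, 5, 12, 6, 10, 55, 17, 23, 39]
  5 vs only child 39 at index 13, swap → [26, 1, 44, 53, 56, 35, 39, 12, 6, 10, 55, 17, 23, 5]
sift down from index 1:
  1 vs larger child 56 at index 4, swap → [26, 56, 44, 53, 1, 35, 39, 12, 6, 10, 55, 17, 23, 5]
  1 vs larger child 55 at index 10, swap → [26, 56, 44, 53, 55, 35, 39, 12, 6, 10, 1, 17, 23, 5]
sift down from index 0:
  26 vs larger child 56 at index 1, swap → [56, 26, 44, 53, 55, 35, 39, 12, 6, 10, 1, 17, 23, 5]
  26 vs larger child 55 at index 4, swap → [56, 55, 44, 53, 26, 35, 39, 12, 6, 10, 1, 17, 23, 5]

[56, 55, 44, 53, 26, 35, 39, 12, 6, 10, 1, 17, 23, 5]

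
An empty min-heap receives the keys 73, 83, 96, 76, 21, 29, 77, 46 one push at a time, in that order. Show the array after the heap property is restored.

[21, 46, 29, 73, 76, 96, 77, 83]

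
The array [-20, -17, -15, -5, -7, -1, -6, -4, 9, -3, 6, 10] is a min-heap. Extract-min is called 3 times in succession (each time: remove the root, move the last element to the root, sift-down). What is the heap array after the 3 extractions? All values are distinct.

[-7, -5, -6, -4, -3, -1, 6, 10, 9]

extract-min #1 returns -20:
  remove root -20; move last element 10 to root → [10, -17, -15, -5, -7, -1, -6, -4, 9, -3, 6]
  10 vs smaller child -17 at index 1, swap → [-17, 10, -15, -5, -7, -1, -6, -4, 9, -3, 6]
  10 vs smaller child -7 at index 4, swap → [-17, -7, -15, -5, 10, -1, -6, -4, 9, -3, 6]
  10 vs smaller child -3 at index 9, swap → [-17, -7, -15, -5, -3, -1, -6, -4, 9, 10, 6]
extract-min #2 returns -17:
  remove root -17; move last element 6 to root → [6, -7, -15, -5, -3, -1, -6, -4, 9, 10]
  6 vs smaller child -15 at index 2, swap → [-15, -7, 6, -5, -3, -1, -6, -4, 9, 10]
  6 vs smaller child -6 at index 6, swap → [-15, -7, -6, -5, -3, -1, 6, -4, 9, 10]
extract-min #3 returns -15:
  remove root -15; move last element 10 to root → [10, -7, -6, -5, -3, -1, 6, -4, 9]
  10 vs smaller child -7 at index 1, swap → [-7, 10, -6, -5, -3, -1, 6, -4, 9]
  10 vs smaller child -5 at index 3, swap → [-7, -5, -6, 10, -3, -1, 6, -4, 9]
  10 vs smaller child -4 at index 7, swap → [-7, -5, -6, -4, -3, -1, 6, 10, 9]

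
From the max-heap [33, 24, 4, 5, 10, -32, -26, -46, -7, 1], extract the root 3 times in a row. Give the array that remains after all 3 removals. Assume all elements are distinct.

[5, 1, 4, -7, -46, -32, -26]

extract-max #1 returns 33:
  remove root 33; move last element 1 to root → [1, 24, 4, 5, 10, -32, -26, -46, -7]
  1 vs larger child 24 at index 1, swap → [24, 1, 4, 5, 10, -32, -26, -46, -7]
  1 vs larger child 10 at index 4, swap → [24, 10, 4, 5, 1, -32, -26, -46, -7]
extract-max #2 returns 24:
  remove root 24; move last element -7 to root → [-7, 10, 4, 5, 1, -32, -26, -46]
  -7 vs larger child 10 at index 1, swap → [10, -7, 4, 5, 1, -32, -26, -46]
  -7 vs larger child 5 at index 3, swap → [10, 5, 4, -7, 1, -32, -26, -46]
extract-max #3 returns 10:
  remove root 10; move last element -46 to root → [-46, 5, 4, -7, 1, -32, -26]
  -46 vs larger child 5 at index 1, swap → [5, -46, 4, -7, 1, -32, -26]
  -46 vs larger child 1 at index 4, swap → [5, 1, 4, -7, -46, -32, -26]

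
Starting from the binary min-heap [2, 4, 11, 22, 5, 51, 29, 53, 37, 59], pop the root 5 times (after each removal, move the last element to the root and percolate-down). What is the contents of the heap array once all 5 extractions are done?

extract-min #1 returns 2:
  remove root 2; move last element 59 to root → [59, 4, 11, 22, 5, 51, 29, 53, 37]
  59 vs smaller child 4 at index 1, swap → [4, 59, 11, 22, 5, 51, 29, 53, 37]
  59 vs smaller child 5 at index 4, swap → [4, 5, 11, 22, 59, 51, 29, 53, 37]
extract-min #2 returns 4:
  remove root 4; move last element 37 to root → [37, 5, 11, 22, 59, 51, 29, 53]
  37 vs smaller child 5 at index 1, swap → [5, 37, 11, 22, 59, 51, 29, 53]
  37 vs smaller child 22 at index 3, swap → [5, 22, 11, 37, 59, 51, 29, 53]
extract-min #3 returns 5:
  remove root 5; move last element 53 to root → [53, 22, 11, 37, 59, 51, 29]
  53 vs smaller child 11 at index 2, swap → [11, 22, 53, 37, 59, 51, 29]
  53 vs smaller child 29 at index 6, swap → [11, 22, 29, 37, 59, 51, 53]
extract-min #4 returns 11:
  remove root 11; move last element 53 to root → [53, 22, 29, 37, 59, 51]
  53 vs smaller child 22 at index 1, swap → [22, 53, 29, 37, 59, 51]
  53 vs smaller child 37 at index 3, swap → [22, 37, 29, 53, 59, 51]
extract-min #5 returns 22:
  remove root 22; move last element 51 to root → [51, 37, 29, 53, 59]
  51 vs smaller child 29 at index 2, swap → [29, 37, 51, 53, 59]

[29, 37, 51, 53, 59]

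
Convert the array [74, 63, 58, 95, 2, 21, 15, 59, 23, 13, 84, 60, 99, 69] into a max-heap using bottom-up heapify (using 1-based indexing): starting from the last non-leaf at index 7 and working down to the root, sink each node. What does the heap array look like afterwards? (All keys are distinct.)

sift down from index 7:
  15 vs only child 69 at index 14, swap → [74, 63, 58, 95, 2, 21, 69, 59, 23, 13, 84, 60, 99, 15]
sift down from index 6:
  21 vs larger child 99 at index 13, swap → [74, 63, 58, 95, 2, 99, 69, 59, 23, 13, 84, 60, 21, 15]
sift down from index 5:
  2 vs larger child 84 at index 11, swap → [74, 63, 58, 95, 84, 99, 69, 59, 23, 13, 2, 60, 21, 15]
sift down from index 4: already satisfies heap property
sift down from index 3:
  58 vs larger child 99 at index 6, swap → [74, 63, 99, 95, 84, 58, 69, 59, 23, 13, 2, 60, 21, 15]
  58 vs larger child 60 at index 12, swap → [74, 63, 99, 95, 84, 60, 69, 59, 23, 13, 2, 58, 21, 15]
sift down from index 2:
  63 vs larger child 95 at index 4, swap → [74, 95, 99, 63, 84, 60, 69, 59, 23, 13, 2, 58, 21, 15]
sift down from index 1:
  74 vs larger child 99 at index 3, swap → [99, 95, 74, 63, 84, 60, 69, 59, 23, 13, 2, 58, 21, 15]

[99, 95, 74, 63, 84, 60, 69, 59, 23, 13, 2, 58, 21, 15]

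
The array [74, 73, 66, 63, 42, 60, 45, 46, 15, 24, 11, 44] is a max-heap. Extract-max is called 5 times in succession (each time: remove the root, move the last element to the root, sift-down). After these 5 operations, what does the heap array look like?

[46, 44, 45, 24, 42, 11, 15]

extract-max #1 returns 74:
  remove root 74; move last element 44 to root → [44, 73, 66, 63, 42, 60, 45, 46, 15, 24, 11]
  44 vs larger child 73 at index 1, swap → [73, 44, 66, 63, 42, 60, 45, 46, 15, 24, 11]
  44 vs larger child 63 at index 3, swap → [73, 63, 66, 44, 42, 60, 45, 46, 15, 24, 11]
  44 vs larger child 46 at index 7, swap → [73, 63, 66, 46, 42, 60, 45, 44, 15, 24, 11]
extract-max #2 returns 73:
  remove root 73; move last element 11 to root → [11, 63, 66, 46, 42, 60, 45, 44, 15, 24]
  11 vs larger child 66 at index 2, swap → [66, 63, 11, 46, 42, 60, 45, 44, 15, 24]
  11 vs larger child 60 at index 5, swap → [66, 63, 60, 46, 42, 11, 45, 44, 15, 24]
extract-max #3 returns 66:
  remove root 66; move last element 24 to root → [24, 63, 60, 46, 42, 11, 45, 44, 15]
  24 vs larger child 63 at index 1, swap → [63, 24, 60, 46, 42, 11, 45, 44, 15]
  24 vs larger child 46 at index 3, swap → [63, 46, 60, 24, 42, 11, 45, 44, 15]
  24 vs larger child 44 at index 7, swap → [63, 46, 60, 44, 42, 11, 45, 24, 15]
extract-max #4 returns 63:
  remove root 63; move last element 15 to root → [15, 46, 60, 44, 42, 11, 45, 24]
  15 vs larger child 60 at index 2, swap → [60, 46, 15, 44, 42, 11, 45, 24]
  15 vs larger child 45 at index 6, swap → [60, 46, 45, 44, 42, 11, 15, 24]
extract-max #5 returns 60:
  remove root 60; move last element 24 to root → [24, 46, 45, 44, 42, 11, 15]
  24 vs larger child 46 at index 1, swap → [46, 24, 45, 44, 42, 11, 15]
  24 vs larger child 44 at index 3, swap → [46, 44, 45, 24, 42, 11, 15]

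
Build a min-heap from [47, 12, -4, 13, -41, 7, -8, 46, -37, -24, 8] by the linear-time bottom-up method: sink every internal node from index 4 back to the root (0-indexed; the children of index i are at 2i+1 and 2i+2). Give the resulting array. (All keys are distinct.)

sift down from index 4: already satisfies heap property
sift down from index 3:
  13 vs smaller child -37 at index 8, swap → [47, 12, -4, -37, -41, 7, -8, 46, 13, -24, 8]
sift down from index 2:
  -4 vs smaller child -8 at index 6, swap → [47, 12, -8, -37, -41, 7, -4, 46, 13, -24, 8]
sift down from index 1:
  12 vs smaller child -41 at index 4, swap → [47, -41, -8, -37, 12, 7, -4, 46, 13, -24, 8]
  12 vs smaller child -24 at index 9, swap → [47, -41, -8, -37, -24, 7, -4, 46, 13, 12, 8]
sift down from index 0:
  47 vs smaller child -41 at index 1, swap → [-41, 47, -8, -37, -24, 7, -4, 46, 13, 12, 8]
  47 vs smaller child -37 at index 3, swap → [-41, -37, -8, 47, -24, 7, -4, 46, 13, 12, 8]
  47 vs smaller child 13 at index 8, swap → [-41, -37, -8, 13, -24, 7, -4, 46, 47, 12, 8]

[-41, -37, -8, 13, -24, 7, -4, 46, 47, 12, 8]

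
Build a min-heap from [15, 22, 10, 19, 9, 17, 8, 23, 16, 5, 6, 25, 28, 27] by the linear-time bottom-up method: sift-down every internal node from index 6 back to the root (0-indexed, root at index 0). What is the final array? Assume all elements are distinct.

sift down from index 6: already satisfies heap property
sift down from index 5: already satisfies heap property
sift down from index 4:
  9 vs smaller child 5 at index 9, swap → [15, 22, 10, 19, 5, 17, 8, 23, 16, 9, 6, 25, 28, 27]
sift down from index 3:
  19 vs smaller child 16 at index 8, swap → [15, 22, 10, 16, 5, 17, 8, 23, 19, 9, 6, 25, 28, 27]
sift down from index 2:
  10 vs smaller child 8 at index 6, swap → [15, 22, 8, 16, 5, 17, 10, 23, 19, 9, 6, 25, 28, 27]
sift down from index 1:
  22 vs smaller child 5 at index 4, swap → [15, 5, 8, 16, 22, 17, 10, 23, 19, 9, 6, 25, 28, 27]
  22 vs smaller child 6 at index 10, swap → [15, 5, 8, 16, 6, 17, 10, 23, 19, 9, 22, 25, 28, 27]
sift down from index 0:
  15 vs smaller child 5 at index 1, swap → [5, 15, 8, 16, 6, 17, 10, 23, 19, 9, 22, 25, 28, 27]
  15 vs smaller child 6 at index 4, swap → [5, 6, 8, 16, 15, 17, 10, 23, 19, 9, 22, 25, 28, 27]
  15 vs smaller child 9 at index 9, swap → [5, 6, 8, 16, 9, 17, 10, 23, 19, 15, 22, 25, 28, 27]

[5, 6, 8, 16, 9, 17, 10, 23, 19, 15, 22, 25, 28, 27]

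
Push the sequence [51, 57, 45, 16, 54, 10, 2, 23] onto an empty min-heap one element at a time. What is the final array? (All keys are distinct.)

Insert 51:
  append 51 at index 0 → [51] (no swap needed)
Insert 57:
  append 57 at index 1 → [51, 57] (no swap needed)
Insert 45:
  append 45 at index 2 → [51, 57, 45]
  45 < parent 51 at index 0, swap → [45, 57, 51]
Insert 16:
  append 16 at index 3 → [45, 57, 51, 16]
  16 < parent 57 at index 1, swap → [45, 16, 51, 57]
  16 < parent 45 at index 0, swap → [16, 45, 51, 57]
Insert 54:
  append 54 at index 4 → [16, 45, 51, 57, 54] (no swap needed)
Insert 10:
  append 10 at index 5 → [16, 45, 51, 57, 54, 10]
  10 < parent 51 at index 2, swap → [16, 45, 10, 57, 54, 51]
  10 < parent 16 at index 0, swap → [10, 45, 16, 57, 54, 51]
Insert 2:
  append 2 at index 6 → [10, 45, 16, 57, 54, 51, 2]
  2 < parent 16 at index 2, swap → [10, 45, 2, 57, 54, 51, 16]
  2 < parent 10 at index 0, swap → [2, 45, 10, 57, 54, 51, 16]
Insert 23:
  append 23 at index 7 → [2, 45, 10, 57, 54, 51, 16, 23]
  23 < parent 57 at index 3, swap → [2, 45, 10, 23, 54, 51, 16, 57]
  23 < parent 45 at index 1, swap → [2, 23, 10, 45, 54, 51, 16, 57]

[2, 23, 10, 45, 54, 51, 16, 57]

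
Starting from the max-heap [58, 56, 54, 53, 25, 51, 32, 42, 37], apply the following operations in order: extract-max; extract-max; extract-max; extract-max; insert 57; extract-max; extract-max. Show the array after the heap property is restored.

extract-max → returns 58:
  remove root 58; move last element 37 to root → [37, 56, 54, 53, 25, 51, 32, 42]
  37 vs larger child 56 at index 1, swap → [56, 37, 54, 53, 25, 51, 32, 42]
  37 vs larger child 53 at index 3, swap → [56, 53, 54, 37, 25, 51, 32, 42]
  37 vs only child 42 at index 7, swap → [56, 53, 54, 42, 25, 51, 32, 37]
extract-max → returns 56:
  remove root 56; move last element 37 to root → [37, 53, 54, 42, 25, 51, 32]
  37 vs larger child 54 at index 2, swap → [54, 53, 37, 42, 25, 51, 32]
  37 vs larger child 51 at index 5, swap → [54, 53, 51, 42, 25, 37, 32]
extract-max → returns 54:
  remove root 54; move last element 32 to root → [32, 53, 51, 42, 25, 37]
  32 vs larger child 53 at index 1, swap → [53, 32, 51, 42, 25, 37]
  32 vs larger child 42 at index 3, swap → [53, 42, 51, 32, 25, 37]
extract-max → returns 53:
  remove root 53; move last element 37 to root → [37, 42, 51, 32, 25]
  37 vs larger child 51 at index 2, swap → [51, 42, 37, 32, 25]
insert 57:
  append 57 at index 5 → [51, 42, 37, 32, 25, 57]
  57 > parent 37 at index 2, swap → [51, 42, 57, 32, 25, 37]
  57 > parent 51 at index 0, swap → [57, 42, 51, 32, 25, 37]
extract-max → returns 57:
  remove root 57; move last element 37 to root → [37, 42, 51, 32, 25]
  37 vs larger child 51 at index 2, swap → [51, 42, 37, 32, 25]
extract-max → returns 51:
  remove root 51; move last element 25 to root → [25, 42, 37, 32]
  25 vs larger child 42 at index 1, swap → [42, 25, 37, 32]
  25 vs only child 32 at index 3, swap → [42, 32, 37, 25]

[42, 32, 37, 25]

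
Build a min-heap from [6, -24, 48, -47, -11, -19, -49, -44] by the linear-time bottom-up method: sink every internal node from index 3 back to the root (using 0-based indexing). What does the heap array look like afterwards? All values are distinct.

[-49, -47, -19, -44, -11, 6, 48, -24]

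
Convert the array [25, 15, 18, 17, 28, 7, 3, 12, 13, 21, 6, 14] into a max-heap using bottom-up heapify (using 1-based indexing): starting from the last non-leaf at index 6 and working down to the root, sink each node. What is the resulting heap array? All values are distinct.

[28, 25, 18, 17, 21, 14, 3, 12, 13, 15, 6, 7]

sift down from index 6:
  7 vs only child 14 at index 12, swap → [25, 15, 18, 17, 28, 14, 3, 12, 13, 21, 6, 7]
sift down from index 5: already satisfies heap property
sift down from index 4: already satisfies heap property
sift down from index 3: already satisfies heap property
sift down from index 2:
  15 vs larger child 28 at index 5, swap → [25, 28, 18, 17, 15, 14, 3, 12, 13, 21, 6, 7]
  15 vs larger child 21 at index 10, swap → [25, 28, 18, 17, 21, 14, 3, 12, 13, 15, 6, 7]
sift down from index 1:
  25 vs larger child 28 at index 2, swap → [28, 25, 18, 17, 21, 14, 3, 12, 13, 15, 6, 7]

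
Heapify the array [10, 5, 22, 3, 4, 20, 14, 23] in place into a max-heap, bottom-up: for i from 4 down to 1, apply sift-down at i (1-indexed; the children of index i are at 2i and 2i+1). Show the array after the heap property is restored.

[23, 10, 22, 5, 4, 20, 14, 3]

sift down from index 4:
  3 vs only child 23 at index 8, swap → [10, 5, 22, 23, 4, 20, 14, 3]
sift down from index 3: already satisfies heap property
sift down from index 2:
  5 vs larger child 23 at index 4, swap → [10, 23, 22, 5, 4, 20, 14, 3]
sift down from index 1:
  10 vs larger child 23 at index 2, swap → [23, 10, 22, 5, 4, 20, 14, 3]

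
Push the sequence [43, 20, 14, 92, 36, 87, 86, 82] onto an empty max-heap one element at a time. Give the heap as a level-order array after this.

Insert 43:
  append 43 at index 0 → [43] (no swap needed)
Insert 20:
  append 20 at index 1 → [43, 20] (no swap needed)
Insert 14:
  append 14 at index 2 → [43, 20, 14] (no swap needed)
Insert 92:
  append 92 at index 3 → [43, 20, 14, 92]
  92 > parent 20 at index 1, swap → [43, 92, 14, 20]
  92 > parent 43 at index 0, swap → [92, 43, 14, 20]
Insert 36:
  append 36 at index 4 → [92, 43, 14, 20, 36] (no swap needed)
Insert 87:
  append 87 at index 5 → [92, 43, 14, 20, 36, 87]
  87 > parent 14 at index 2, swap → [92, 43, 87, 20, 36, 14]
Insert 86:
  append 86 at index 6 → [92, 43, 87, 20, 36, 14, 86] (no swap needed)
Insert 82:
  append 82 at index 7 → [92, 43, 87, 20, 36, 14, 86, 82]
  82 > parent 20 at index 3, swap → [92, 43, 87, 82, 36, 14, 86, 20]
  82 > parent 43 at index 1, swap → [92, 82, 87, 43, 36, 14, 86, 20]

[92, 82, 87, 43, 36, 14, 86, 20]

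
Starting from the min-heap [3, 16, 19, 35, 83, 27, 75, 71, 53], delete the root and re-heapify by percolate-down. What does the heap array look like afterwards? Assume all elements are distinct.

remove root 3; move last element 53 to root → [53, 16, 19, 35, 83, 27, 75, 71]
53 vs smaller child 16 at index 1, swap → [16, 53, 19, 35, 83, 27, 75, 71]
53 vs smaller child 35 at index 3, swap → [16, 35, 19, 53, 83, 27, 75, 71]

[16, 35, 19, 53, 83, 27, 75, 71]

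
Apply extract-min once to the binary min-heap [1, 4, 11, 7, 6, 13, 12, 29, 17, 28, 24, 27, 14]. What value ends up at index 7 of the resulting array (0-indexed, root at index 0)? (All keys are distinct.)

remove root 1; move last element 14 to root → [14, 4, 11, 7, 6, 13, 12, 29, 17, 28, 24, 27]
14 vs smaller child 4 at index 1, swap → [4, 14, 11, 7, 6, 13, 12, 29, 17, 28, 24, 27]
14 vs smaller child 6 at index 4, swap → [4, 6, 11, 7, 14, 13, 12, 29, 17, 28, 24, 27]
resulting array: [4, 6, 11, 7, 14, 13, 12, 29, 17, 28, 24, 27]

29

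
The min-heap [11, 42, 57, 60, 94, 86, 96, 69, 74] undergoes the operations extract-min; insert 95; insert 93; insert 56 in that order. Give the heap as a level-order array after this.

[42, 56, 57, 69, 60, 86, 96, 74, 95, 94, 93]

extract-min → returns 11:
  remove root 11; move last element 74 to root → [74, 42, 57, 60, 94, 86, 96, 69]
  74 vs smaller child 42 at index 1, swap → [42, 74, 57, 60, 94, 86, 96, 69]
  74 vs smaller child 60 at index 3, swap → [42, 60, 57, 74, 94, 86, 96, 69]
  74 vs only child 69 at index 7, swap → [42, 60, 57, 69, 94, 86, 96, 74]
insert 95:
  append 95 at index 8 → [42, 60, 57, 69, 94, 86, 96, 74, 95] (no swap needed)
insert 93:
  append 93 at index 9 → [42, 60, 57, 69, 94, 86, 96, 74, 95, 93]
  93 < parent 94 at index 4, swap → [42, 60, 57, 69, 93, 86, 96, 74, 95, 94]
insert 56:
  append 56 at index 10 → [42, 60, 57, 69, 93, 86, 96, 74, 95, 94, 56]
  56 < parent 93 at index 4, swap → [42, 60, 57, 69, 56, 86, 96, 74, 95, 94, 93]
  56 < parent 60 at index 1, swap → [42, 56, 57, 69, 60, 86, 96, 74, 95, 94, 93]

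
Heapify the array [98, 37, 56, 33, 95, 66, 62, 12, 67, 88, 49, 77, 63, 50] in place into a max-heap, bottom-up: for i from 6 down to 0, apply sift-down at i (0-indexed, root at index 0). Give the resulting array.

sift down from index 6: already satisfies heap property
sift down from index 5:
  66 vs larger child 77 at index 11, swap → [98, 37, 56, 33, 95, 77, 62, 12, 67, 88, 49, 66, 63, 50]
sift down from index 4: already satisfies heap property
sift down from index 3:
  33 vs larger child 67 at index 8, swap → [98, 37, 56, 67, 95, 77, 62, 12, 33, 88, 49, 66, 63, 50]
sift down from index 2:
  56 vs larger child 77 at index 5, swap → [98, 37, 77, 67, 95, 56, 62, 12, 33, 88, 49, 66, 63, 50]
  56 vs larger child 66 at index 11, swap → [98, 37, 77, 67, 95, 66, 62, 12, 33, 88, 49, 56, 63, 50]
sift down from index 1:
  37 vs larger child 95 at index 4, swap → [98, 95, 77, 67, 37, 66, 62, 12, 33, 88, 49, 56, 63, 50]
  37 vs larger child 88 at index 9, swap → [98, 95, 77, 67, 88, 66, 62, 12, 33, 37, 49, 56, 63, 50]
sift down from index 0: already satisfies heap property

[98, 95, 77, 67, 88, 66, 62, 12, 33, 37, 49, 56, 63, 50]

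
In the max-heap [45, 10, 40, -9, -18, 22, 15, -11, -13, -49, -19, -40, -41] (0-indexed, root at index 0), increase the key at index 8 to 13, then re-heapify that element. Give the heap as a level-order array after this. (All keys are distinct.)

set index 8 from -13 to 13 → [45, 10, 40, -9, -18, 22, 15, -11, 13, -49, -19, -40, -41]
13 > parent -9 at index 3, swap → [45, 10, 40, 13, -18, 22, 15, -11, -9, -49, -19, -40, -41]
13 > parent 10 at index 1, swap → [45, 13, 40, 10, -18, 22, 15, -11, -9, -49, -19, -40, -41]

[45, 13, 40, 10, -18, 22, 15, -11, -9, -49, -19, -40, -41]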